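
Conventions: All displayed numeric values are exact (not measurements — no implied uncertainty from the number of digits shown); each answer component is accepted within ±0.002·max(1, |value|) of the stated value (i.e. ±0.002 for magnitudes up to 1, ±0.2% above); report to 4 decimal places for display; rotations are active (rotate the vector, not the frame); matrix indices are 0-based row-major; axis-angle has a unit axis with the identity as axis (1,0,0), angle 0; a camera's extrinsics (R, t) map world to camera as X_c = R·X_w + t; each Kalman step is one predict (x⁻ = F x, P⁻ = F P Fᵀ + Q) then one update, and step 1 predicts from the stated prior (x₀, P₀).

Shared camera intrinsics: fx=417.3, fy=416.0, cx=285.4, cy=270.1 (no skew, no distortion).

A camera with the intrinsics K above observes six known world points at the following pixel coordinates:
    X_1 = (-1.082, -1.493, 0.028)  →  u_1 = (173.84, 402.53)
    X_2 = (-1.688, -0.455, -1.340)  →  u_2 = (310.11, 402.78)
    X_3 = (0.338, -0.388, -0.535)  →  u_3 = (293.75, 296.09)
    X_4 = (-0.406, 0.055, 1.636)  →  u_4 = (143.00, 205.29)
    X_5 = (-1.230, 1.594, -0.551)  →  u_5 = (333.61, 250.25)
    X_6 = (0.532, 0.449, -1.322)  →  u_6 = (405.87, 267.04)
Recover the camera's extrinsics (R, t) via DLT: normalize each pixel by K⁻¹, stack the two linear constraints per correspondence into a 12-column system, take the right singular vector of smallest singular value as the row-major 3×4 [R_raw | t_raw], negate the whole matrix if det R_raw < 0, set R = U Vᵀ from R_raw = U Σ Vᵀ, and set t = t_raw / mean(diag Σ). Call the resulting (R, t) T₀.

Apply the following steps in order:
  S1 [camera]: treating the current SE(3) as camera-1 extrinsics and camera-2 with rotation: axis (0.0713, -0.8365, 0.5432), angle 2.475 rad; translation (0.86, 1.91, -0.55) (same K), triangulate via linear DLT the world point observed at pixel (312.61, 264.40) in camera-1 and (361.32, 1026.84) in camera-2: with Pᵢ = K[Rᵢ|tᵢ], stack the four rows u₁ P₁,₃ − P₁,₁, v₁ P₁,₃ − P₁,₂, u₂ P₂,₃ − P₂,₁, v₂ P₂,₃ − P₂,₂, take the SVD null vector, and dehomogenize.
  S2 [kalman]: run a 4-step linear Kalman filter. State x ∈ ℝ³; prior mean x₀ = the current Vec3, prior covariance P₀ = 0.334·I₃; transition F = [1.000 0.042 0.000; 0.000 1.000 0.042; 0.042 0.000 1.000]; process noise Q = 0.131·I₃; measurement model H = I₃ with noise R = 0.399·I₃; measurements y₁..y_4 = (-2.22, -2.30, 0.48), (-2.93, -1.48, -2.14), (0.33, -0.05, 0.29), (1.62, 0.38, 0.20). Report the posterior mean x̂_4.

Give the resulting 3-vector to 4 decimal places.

source (pnp_recover): camera pose = R=[0.2018 0.4804 -0.8535; -0.5167 -0.6881 -0.5094; -0.8321 0.5438 0.1094], t=(-0.2600, -0.1200, 4.4701)
after S1 (triangulate): (1.6884, -0.9330, -0.6209)
after S2 (kf_track): (0.2577, -0.3432, -0.1577)

result = (0.2577, -0.3432, -0.1577)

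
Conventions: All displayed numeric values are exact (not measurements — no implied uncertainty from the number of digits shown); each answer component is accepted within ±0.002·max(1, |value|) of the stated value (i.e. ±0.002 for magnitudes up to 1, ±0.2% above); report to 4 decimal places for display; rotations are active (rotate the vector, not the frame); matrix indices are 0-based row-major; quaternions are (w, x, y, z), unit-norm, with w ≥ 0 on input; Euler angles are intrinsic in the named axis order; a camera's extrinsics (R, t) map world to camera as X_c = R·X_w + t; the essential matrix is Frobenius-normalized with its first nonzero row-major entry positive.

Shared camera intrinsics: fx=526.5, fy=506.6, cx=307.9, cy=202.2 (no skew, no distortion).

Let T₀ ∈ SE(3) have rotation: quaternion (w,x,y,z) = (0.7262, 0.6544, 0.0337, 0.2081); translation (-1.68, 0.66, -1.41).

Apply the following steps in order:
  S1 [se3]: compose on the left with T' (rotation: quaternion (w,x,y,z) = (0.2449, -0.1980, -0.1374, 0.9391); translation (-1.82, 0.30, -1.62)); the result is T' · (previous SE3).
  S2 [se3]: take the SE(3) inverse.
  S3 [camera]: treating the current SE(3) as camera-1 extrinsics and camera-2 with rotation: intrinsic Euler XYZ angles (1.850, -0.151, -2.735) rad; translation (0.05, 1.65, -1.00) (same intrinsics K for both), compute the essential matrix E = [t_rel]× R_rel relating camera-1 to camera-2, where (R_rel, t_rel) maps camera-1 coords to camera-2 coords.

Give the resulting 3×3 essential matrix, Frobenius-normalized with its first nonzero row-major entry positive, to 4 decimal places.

after S1 (compose_se3): R=[-0.9690 -0.2398 0.0602; 0.1410 -0.3361 0.9312; -0.2030 0.9108 0.3595], t=(-0.1217, -0.8930, -2.5888)
after S2 (invert_se3): R=[-0.9690 0.1410 -0.2030; -0.2398 -0.3361 0.9108; 0.0602 0.9312 0.3595], t=(-0.5176, 2.0286, 1.7695)
after S3 (essential): [0.1832 0.1926 -0.6543; 0.0857 -0.0099 0.0595; -0.6757 -0.0001 -0.1838]

matrix = [0.1832 0.1926 -0.6543; 0.0857 -0.0099 0.0595; -0.6757 -0.0001 -0.1838]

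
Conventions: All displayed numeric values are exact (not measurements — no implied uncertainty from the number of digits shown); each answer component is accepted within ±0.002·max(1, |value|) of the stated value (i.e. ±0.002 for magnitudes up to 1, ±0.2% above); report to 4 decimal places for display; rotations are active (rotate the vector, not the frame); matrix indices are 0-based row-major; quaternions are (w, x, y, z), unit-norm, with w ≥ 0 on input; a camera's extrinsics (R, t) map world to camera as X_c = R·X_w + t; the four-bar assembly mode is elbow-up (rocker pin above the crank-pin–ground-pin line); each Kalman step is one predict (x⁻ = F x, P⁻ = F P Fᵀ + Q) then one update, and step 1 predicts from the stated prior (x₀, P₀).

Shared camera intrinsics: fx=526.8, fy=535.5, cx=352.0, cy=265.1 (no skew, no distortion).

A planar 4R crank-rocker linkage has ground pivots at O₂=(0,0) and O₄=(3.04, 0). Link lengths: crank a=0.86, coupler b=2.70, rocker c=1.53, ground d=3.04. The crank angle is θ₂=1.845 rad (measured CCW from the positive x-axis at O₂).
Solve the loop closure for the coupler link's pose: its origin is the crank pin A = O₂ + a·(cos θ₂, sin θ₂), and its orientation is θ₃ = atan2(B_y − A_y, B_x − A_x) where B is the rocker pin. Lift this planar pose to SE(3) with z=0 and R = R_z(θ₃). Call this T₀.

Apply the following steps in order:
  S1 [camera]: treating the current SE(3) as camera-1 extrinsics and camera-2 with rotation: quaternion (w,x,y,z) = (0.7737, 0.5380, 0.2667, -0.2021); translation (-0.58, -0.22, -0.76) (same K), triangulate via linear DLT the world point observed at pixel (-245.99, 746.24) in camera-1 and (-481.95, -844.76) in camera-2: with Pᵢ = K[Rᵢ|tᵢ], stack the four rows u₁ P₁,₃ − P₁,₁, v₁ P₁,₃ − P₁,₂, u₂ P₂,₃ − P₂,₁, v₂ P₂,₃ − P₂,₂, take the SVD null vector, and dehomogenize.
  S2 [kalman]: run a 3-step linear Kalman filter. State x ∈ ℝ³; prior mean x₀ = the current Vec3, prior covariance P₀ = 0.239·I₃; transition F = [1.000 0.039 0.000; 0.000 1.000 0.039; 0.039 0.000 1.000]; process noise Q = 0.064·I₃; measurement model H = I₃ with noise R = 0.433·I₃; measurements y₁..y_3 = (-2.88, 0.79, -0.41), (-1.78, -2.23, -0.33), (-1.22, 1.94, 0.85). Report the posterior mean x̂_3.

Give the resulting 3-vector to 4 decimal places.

source (fourbar_fk): coupler pose = R=[0.9778 -0.2093 0.0000; 0.2093 0.9778 0.0000; 0.0000 0.0000 1.0000], t=(-0.2329, 0.8279, 0.0000)
after S1 (triangulate): (-1.0339, 0.4594, 1.1805)
after S2 (kf_track): (-1.5880, 0.3970, 0.3519)

result = (-1.5880, 0.3970, 0.3519)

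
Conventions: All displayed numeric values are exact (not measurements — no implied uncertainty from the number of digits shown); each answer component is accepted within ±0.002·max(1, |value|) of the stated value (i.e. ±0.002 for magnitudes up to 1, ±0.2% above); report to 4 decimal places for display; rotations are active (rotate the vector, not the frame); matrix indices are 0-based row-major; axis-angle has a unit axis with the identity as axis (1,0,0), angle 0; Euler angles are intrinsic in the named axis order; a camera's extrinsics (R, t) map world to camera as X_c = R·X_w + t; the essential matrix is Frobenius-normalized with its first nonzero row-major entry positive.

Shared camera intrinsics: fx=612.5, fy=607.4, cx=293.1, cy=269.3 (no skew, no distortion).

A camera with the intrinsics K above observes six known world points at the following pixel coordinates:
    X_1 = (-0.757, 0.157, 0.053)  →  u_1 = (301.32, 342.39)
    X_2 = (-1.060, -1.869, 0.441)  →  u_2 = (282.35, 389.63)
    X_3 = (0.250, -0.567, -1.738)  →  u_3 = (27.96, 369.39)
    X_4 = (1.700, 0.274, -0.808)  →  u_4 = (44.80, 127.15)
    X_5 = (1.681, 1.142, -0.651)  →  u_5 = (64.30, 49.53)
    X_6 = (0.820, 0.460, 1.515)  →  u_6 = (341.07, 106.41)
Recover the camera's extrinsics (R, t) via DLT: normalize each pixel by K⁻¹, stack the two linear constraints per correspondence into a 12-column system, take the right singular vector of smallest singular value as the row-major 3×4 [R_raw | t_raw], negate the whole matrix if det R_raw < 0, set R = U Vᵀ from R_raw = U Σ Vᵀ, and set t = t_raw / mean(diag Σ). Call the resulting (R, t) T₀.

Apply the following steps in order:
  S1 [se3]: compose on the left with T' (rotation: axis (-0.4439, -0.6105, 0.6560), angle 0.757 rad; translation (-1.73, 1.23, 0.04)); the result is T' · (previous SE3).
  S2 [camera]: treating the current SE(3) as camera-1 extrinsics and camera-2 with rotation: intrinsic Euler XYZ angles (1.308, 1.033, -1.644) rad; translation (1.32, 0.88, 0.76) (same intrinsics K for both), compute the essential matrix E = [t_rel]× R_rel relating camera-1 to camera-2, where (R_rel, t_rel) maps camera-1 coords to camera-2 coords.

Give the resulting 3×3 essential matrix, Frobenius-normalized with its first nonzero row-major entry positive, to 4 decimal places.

source (pnp_recover): camera pose = R=[-0.5474 0.3216 0.7726; -0.8285 -0.3386 -0.4461; 0.1182 -0.8843 0.4518], t=(-0.4400, 0.0400, 5.1102)
after S1 (compose_se3): R=[-0.1744 0.8196 0.5457; -0.9506 -0.2848 0.1239; 0.2570 -0.4971 0.8287], t=(-4.6374, 2.0313, 4.1890)
after S2 (essential): [0.0534 0.6146 -0.1019; -0.1088 -0.3297 -0.0592; -0.4002 0.0062 -0.5699]

matrix = [0.0534 0.6146 -0.1019; -0.1088 -0.3297 -0.0592; -0.4002 0.0062 -0.5699]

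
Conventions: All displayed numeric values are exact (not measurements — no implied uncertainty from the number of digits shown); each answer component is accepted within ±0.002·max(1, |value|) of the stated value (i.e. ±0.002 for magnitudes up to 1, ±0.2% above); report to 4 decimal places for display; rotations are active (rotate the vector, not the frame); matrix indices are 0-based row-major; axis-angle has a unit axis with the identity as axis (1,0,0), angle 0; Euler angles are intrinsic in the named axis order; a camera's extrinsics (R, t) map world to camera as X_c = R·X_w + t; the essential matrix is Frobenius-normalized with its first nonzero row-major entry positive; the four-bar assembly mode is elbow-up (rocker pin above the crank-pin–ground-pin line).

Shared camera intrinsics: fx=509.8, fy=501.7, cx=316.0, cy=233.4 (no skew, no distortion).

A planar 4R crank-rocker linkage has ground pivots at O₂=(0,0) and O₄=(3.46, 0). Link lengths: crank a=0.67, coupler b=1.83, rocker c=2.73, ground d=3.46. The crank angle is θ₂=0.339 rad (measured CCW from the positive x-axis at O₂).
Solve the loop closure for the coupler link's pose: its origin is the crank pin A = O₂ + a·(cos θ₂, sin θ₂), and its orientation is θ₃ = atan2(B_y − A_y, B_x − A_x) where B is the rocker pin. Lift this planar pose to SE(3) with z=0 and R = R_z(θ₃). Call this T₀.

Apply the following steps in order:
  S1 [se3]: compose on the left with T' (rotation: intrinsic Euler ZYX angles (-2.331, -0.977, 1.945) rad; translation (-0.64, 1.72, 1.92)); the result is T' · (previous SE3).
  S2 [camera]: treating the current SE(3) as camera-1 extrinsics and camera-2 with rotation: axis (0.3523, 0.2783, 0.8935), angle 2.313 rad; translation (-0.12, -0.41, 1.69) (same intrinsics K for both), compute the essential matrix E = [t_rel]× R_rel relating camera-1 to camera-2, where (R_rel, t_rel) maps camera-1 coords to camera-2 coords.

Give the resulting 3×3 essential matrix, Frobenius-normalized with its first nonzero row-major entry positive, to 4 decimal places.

source (fourbar_fk): coupler pose = R=[0.4513 -0.8924 0.0000; 0.8924 0.4513 0.0000; 0.0000 0.0000 1.0000], t=(0.6319, 0.2228, 0.0000)
after S1 (compose_se3): R=[0.0640 0.4644 -0.8833; 0.5407 0.7278 0.4218; 0.8388 -0.5046 -0.2045], t=(-0.8242, 1.6445, 2.5597)
after S2 (essential): [0.2070 -0.6691 0.0528; -0.0677 -0.1064 -0.0117; -0.6584 -0.2020 -0.1279]

matrix = [0.2070 -0.6691 0.0528; -0.0677 -0.1064 -0.0117; -0.6584 -0.2020 -0.1279]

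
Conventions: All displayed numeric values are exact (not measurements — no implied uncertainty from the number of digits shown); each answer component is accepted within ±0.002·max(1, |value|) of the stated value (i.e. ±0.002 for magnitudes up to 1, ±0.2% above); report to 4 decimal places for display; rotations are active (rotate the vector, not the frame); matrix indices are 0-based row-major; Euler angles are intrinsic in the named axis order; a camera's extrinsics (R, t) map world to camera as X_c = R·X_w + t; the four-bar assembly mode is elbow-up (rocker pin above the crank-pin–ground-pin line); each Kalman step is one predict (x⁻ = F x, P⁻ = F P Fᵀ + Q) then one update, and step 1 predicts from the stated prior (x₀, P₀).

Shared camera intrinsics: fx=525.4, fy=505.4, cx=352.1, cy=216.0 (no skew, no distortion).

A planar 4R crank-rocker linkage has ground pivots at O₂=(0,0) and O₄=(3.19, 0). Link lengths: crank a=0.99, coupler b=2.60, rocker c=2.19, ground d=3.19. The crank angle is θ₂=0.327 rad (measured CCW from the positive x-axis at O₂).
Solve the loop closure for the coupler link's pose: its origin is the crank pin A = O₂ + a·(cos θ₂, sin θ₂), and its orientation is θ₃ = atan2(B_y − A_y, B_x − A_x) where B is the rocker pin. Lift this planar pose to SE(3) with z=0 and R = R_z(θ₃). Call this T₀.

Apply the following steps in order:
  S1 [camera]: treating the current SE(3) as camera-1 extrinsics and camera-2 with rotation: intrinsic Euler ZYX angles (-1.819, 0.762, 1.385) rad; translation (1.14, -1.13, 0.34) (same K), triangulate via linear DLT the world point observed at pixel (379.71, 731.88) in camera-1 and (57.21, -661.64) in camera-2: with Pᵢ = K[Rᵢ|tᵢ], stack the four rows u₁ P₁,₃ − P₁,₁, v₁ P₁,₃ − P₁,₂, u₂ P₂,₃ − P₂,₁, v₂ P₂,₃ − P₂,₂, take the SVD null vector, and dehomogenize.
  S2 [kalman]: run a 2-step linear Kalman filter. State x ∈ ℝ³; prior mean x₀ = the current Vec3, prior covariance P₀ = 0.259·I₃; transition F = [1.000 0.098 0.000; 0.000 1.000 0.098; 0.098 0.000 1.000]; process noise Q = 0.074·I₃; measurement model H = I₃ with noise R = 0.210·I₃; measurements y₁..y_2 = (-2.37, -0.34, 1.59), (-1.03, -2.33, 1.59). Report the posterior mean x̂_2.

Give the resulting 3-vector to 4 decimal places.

result = (-1.1585, -0.8174, 1.5004)

source (fourbar_fk): coupler pose = R=[0.7090 -0.7052 0.0000; 0.7052 0.7090 0.0000; 0.0000 0.0000 1.0000], t=(0.9375, 0.3180, 0.0000)
after S1 (triangulate): (0.5561, 1.7464, 1.9088)
after S2 (kf_track): (-1.1585, -0.8174, 1.5004)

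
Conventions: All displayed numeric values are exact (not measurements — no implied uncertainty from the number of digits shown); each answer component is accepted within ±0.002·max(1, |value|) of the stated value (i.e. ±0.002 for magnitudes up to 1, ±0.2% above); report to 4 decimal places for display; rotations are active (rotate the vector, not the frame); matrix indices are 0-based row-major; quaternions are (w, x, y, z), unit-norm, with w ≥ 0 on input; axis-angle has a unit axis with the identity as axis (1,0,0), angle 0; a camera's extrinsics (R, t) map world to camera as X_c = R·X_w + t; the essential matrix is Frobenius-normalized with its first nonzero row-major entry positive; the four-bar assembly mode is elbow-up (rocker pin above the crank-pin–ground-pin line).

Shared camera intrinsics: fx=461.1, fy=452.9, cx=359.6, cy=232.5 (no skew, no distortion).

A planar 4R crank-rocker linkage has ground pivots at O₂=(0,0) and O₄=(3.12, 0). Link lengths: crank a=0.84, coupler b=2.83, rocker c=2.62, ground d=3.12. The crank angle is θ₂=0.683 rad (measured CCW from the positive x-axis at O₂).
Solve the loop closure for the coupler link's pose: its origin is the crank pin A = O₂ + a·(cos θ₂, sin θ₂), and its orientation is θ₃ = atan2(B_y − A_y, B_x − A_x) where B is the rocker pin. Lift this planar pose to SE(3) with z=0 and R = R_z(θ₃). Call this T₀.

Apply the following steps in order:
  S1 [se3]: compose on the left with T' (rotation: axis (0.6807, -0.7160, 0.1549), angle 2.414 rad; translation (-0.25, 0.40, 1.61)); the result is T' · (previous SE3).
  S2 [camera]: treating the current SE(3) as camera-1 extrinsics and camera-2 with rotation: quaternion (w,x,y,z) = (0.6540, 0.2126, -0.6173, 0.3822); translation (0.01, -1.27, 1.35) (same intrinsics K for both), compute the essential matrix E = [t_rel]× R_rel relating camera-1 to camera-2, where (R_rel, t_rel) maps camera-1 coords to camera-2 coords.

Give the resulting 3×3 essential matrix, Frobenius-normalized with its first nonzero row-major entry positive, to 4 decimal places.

source (fourbar_fk): coupler pose = R=[0.6930 -0.7209 0.0000; 0.7209 0.6930 0.0000; 0.0000 0.0000 1.0000], t=(0.6516, 0.5301, 0.0000)
after S1 (compose_se3): R=[-0.6447 -0.7065 -0.2920; -0.4114 0.6426 -0.6464; 0.6443 -0.2966 -0.7049], t=(-0.7152, -0.0087, 2.1776)
after S2 (essential): [0.3273 0.4728 -0.3490; -0.1733 -0.1310 0.0773; 0.5900 -0.2047 0.3231]

matrix = [0.3273 0.4728 -0.3490; -0.1733 -0.1310 0.0773; 0.5900 -0.2047 0.3231]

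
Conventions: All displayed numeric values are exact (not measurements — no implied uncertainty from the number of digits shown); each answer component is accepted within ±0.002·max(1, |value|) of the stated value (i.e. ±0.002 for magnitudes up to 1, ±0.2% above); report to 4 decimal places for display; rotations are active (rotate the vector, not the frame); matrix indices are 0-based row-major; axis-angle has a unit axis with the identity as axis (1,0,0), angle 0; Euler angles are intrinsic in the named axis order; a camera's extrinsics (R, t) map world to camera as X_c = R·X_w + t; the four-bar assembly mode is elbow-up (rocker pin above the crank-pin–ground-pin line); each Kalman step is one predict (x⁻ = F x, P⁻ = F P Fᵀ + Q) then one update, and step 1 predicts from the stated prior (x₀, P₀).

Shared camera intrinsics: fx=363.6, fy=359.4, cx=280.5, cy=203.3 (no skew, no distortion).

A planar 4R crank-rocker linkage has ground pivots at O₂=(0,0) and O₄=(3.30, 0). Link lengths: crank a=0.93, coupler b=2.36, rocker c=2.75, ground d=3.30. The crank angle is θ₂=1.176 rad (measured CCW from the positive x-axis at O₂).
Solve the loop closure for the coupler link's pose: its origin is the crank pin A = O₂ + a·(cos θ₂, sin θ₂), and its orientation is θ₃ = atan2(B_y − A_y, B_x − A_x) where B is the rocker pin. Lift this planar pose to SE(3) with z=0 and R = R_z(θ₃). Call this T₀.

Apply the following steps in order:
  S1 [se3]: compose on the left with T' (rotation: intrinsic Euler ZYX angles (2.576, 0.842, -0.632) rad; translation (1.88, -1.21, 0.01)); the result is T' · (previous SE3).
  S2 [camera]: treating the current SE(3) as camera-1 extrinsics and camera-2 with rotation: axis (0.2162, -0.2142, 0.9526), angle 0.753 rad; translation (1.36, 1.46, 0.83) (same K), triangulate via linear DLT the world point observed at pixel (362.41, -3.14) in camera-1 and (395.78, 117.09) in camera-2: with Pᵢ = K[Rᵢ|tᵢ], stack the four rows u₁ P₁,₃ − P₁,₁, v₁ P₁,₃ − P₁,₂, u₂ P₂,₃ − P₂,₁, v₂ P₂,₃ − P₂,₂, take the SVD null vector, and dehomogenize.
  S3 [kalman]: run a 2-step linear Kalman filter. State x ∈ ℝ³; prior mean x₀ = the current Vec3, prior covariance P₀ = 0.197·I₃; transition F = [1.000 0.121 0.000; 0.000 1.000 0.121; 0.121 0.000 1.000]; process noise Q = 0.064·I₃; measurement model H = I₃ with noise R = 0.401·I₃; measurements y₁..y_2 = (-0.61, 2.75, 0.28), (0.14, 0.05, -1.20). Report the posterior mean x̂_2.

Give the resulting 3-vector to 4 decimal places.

result = (-0.7167, 0.4955, 0.3230)

source (fourbar_fk): coupler pose = R=[0.7318 -0.6815 0.0000; 0.6815 0.7318 0.0000; 0.0000 0.0000 1.0000], t=(0.3577, 0.8585, 0.0000)
after S1 (compose_se3): R=[-0.4526 0.3390 -0.8248; -0.3640 -0.9146 -0.1762; -0.8140 0.2205 0.5373], t=(1.6271, -1.8699, -0.5946)
after S2 (triangulate): (-1.4342, -0.9607, 1.9762)
after S3 (kf_track): (-0.7167, 0.4955, 0.3230)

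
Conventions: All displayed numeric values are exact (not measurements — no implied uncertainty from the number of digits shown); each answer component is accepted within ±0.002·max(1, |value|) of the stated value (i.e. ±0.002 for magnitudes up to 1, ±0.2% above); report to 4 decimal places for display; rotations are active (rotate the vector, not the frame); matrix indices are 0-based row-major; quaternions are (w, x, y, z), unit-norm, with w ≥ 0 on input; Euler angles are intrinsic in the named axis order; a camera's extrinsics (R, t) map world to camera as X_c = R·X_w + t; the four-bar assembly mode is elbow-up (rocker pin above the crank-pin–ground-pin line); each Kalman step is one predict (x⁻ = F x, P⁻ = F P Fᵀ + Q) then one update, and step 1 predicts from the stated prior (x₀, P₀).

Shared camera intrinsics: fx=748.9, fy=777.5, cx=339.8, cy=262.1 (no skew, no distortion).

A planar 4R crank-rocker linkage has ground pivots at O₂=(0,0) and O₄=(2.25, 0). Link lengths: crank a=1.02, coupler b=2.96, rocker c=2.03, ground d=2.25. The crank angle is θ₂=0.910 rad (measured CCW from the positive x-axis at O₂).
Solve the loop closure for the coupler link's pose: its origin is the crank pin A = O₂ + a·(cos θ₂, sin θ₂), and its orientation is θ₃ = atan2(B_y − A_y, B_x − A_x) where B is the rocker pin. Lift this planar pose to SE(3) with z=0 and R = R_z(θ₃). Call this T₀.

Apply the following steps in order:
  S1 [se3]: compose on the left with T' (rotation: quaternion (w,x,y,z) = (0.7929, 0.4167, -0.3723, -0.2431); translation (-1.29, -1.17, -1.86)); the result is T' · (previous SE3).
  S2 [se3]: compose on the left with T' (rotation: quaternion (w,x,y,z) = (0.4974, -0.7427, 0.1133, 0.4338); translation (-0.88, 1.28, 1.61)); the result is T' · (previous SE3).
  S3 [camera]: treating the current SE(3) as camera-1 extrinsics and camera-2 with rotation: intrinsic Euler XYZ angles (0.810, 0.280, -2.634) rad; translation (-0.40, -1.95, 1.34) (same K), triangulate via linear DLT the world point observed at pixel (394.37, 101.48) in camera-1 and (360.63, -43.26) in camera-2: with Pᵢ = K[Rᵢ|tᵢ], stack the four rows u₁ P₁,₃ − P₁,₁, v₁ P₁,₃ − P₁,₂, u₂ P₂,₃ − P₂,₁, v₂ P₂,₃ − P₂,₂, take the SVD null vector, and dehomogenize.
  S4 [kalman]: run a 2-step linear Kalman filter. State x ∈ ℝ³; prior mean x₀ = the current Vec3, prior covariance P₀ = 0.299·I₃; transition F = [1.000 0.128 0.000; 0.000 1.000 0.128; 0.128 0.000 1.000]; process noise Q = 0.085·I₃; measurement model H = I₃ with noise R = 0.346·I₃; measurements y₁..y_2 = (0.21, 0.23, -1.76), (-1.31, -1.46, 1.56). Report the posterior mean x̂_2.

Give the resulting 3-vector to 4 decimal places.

result = (-0.7763, -0.7642, -0.1734)

source (fourbar_fk): coupler pose = R=[0.9612 -0.2758 0.0000; 0.2758 0.9612 0.0000; 0.0000 0.0000 1.0000], t=(0.6260, 0.8053, 0.0000)
after S1 (compose_se3): R=[0.6019 -0.0944 -0.7930; -0.5214 0.7057 -0.4798; 0.6049 0.7022 0.3755], t=(-0.8509, -1.1751, -0.9394)
after S2 (compose_se3): R=[0.3511 -0.8531 -0.3860; 0.9148 0.2246 0.3357; -0.1997 -0.4710 0.8592], t=(-0.1846, 0.8331, 3.1279)
after S3 (triangulate): (-1.0932, -0.5001, -0.8977)
after S4 (kf_track): (-0.7763, -0.7642, -0.1734)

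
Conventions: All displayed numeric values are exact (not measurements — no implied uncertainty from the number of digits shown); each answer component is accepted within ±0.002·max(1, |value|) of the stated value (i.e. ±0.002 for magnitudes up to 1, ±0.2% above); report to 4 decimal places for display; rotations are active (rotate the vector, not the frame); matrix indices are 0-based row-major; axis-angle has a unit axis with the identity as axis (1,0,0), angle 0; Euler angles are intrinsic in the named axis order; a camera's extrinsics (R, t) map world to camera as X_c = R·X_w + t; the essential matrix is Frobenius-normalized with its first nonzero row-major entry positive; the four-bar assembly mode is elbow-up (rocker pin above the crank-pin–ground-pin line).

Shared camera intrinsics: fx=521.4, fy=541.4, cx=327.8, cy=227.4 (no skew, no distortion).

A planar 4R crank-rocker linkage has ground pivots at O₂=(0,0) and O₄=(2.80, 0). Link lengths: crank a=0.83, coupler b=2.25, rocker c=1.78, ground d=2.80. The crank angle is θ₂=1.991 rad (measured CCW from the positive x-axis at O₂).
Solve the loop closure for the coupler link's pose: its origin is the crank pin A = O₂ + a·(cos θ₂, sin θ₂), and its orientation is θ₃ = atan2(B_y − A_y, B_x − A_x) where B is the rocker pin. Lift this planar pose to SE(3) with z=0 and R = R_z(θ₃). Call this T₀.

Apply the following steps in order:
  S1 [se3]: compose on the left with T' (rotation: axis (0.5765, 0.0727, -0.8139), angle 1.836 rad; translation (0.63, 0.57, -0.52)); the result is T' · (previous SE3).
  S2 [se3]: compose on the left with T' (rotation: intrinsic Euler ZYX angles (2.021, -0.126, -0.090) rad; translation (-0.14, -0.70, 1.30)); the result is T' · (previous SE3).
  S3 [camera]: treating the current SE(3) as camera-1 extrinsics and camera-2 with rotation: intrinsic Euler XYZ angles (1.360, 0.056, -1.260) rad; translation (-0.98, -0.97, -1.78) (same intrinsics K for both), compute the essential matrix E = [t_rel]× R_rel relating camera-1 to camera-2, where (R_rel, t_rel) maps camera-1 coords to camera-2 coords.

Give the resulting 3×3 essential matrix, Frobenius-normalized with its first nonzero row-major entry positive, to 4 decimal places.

matrix = [0.3796 -0.2720 0.3864; 0.0980 0.6411 0.1109; -0.2986 -0.1223 -0.3092]

source (fourbar_fk): coupler pose = R=[0.9486 -0.3164 0.0000; 0.3164 0.9486 0.0000; 0.0000 0.0000 1.0000], t=(-0.3386, 0.7578, 0.0000)
after S1 (compose_se3): R=[0.4144 0.7455 -0.5220; -0.7757 -0.0106 -0.6310; -0.4759 0.6665 0.5739], t=(1.2120, 0.6244, 0.0692)
after S2 (compose_se3): R=[0.5331 -0.3299 0.7791; 0.7707 0.5692 -0.2864; -0.3490 0.7531 0.5577], t=(-1.2280, 0.1078, 1.4651)
after S3 (essential): [0.3796 -0.2720 0.3864; 0.0980 0.6411 0.1109; -0.2986 -0.1223 -0.3092]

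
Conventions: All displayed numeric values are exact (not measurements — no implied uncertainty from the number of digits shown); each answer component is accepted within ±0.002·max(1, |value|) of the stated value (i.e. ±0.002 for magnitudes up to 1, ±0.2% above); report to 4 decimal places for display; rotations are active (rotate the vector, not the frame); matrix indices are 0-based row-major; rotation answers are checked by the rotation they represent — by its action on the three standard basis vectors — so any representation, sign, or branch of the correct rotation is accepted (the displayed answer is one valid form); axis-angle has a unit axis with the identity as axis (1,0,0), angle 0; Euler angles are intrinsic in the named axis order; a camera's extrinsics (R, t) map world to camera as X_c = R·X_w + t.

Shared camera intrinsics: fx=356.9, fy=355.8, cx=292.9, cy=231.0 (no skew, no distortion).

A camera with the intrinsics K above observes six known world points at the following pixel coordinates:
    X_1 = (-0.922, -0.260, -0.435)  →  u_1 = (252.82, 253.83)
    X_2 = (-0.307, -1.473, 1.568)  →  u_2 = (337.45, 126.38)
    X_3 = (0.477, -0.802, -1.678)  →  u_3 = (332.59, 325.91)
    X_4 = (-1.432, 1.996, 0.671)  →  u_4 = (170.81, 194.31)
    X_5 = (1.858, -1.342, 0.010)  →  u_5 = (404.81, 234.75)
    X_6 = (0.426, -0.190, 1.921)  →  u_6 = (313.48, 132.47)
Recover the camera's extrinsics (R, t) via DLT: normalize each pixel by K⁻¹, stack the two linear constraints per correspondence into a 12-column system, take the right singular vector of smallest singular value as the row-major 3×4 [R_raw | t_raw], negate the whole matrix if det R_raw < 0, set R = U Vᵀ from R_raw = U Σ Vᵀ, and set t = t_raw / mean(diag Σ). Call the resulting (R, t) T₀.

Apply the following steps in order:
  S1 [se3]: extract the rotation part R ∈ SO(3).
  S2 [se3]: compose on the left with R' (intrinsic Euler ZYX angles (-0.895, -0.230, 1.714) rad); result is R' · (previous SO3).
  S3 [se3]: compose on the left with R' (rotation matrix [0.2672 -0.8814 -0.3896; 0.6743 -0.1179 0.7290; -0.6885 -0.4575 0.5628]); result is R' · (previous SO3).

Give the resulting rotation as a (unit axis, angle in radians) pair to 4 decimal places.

source (pnp_recover): camera pose = R=[0.7519 -0.6582 0.0373; 0.0517 0.0024 -0.9987; 0.6572 0.7529 0.0358], t=(-0.1200, -0.0100, 6.6798)
after S1 (rot_of_se3): [0.7519 -0.6582 0.0373; 0.0517 0.0024 -0.9987; 0.6572 0.7529 0.0358]
after S2 (compose_so3): [-0.0492 -0.9675 0.2479; -0.9903 0.0150 -0.1381; 0.1299 -0.2523 -0.9589]
after S3 (compose_so3): [0.8091 -0.1734 0.5616; 0.1782 -0.8381 -0.5156; 0.5600 0.5172 -0.6472]

rotation (axis_angle) = ((0.9466, 0.0014, 0.3223), 2.5646)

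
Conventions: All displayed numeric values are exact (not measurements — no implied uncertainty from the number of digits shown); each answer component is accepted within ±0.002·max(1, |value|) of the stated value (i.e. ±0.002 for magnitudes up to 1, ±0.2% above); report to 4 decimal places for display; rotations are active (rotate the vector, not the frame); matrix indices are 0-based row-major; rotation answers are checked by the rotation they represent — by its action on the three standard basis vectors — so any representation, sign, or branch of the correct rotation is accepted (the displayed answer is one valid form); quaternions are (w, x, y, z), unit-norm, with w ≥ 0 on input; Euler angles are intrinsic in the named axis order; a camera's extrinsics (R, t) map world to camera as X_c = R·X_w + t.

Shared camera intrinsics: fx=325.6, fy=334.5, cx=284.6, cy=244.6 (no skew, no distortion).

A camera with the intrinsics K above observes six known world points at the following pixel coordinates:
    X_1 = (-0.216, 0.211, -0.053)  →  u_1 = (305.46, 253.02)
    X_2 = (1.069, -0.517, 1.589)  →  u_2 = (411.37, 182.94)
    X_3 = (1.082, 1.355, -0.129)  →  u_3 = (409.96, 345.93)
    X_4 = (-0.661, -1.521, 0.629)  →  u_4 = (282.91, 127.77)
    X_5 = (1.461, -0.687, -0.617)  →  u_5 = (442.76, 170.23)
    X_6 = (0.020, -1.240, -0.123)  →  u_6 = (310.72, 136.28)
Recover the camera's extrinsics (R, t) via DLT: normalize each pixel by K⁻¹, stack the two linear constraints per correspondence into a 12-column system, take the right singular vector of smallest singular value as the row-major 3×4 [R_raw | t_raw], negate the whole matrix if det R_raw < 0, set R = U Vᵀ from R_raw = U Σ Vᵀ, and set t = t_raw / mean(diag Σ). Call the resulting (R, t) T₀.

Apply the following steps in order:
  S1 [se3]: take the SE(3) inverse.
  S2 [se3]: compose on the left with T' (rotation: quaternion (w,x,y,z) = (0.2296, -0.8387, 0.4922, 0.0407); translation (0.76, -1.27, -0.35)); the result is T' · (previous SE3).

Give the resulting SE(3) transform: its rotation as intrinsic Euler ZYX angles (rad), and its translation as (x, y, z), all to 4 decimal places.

source (pnp_recover): camera pose = R=[0.9102 0.1027 0.4012; -0.0193 0.9782 -0.2066; -0.4136 0.1803 0.8924], t=(0.4800, -0.1100, 4.3500)
after S1 (invert_se3): R=[0.9102 -0.0193 -0.4136; 0.1027 0.9782 0.1803; 0.4012 -0.2066 0.8924], t=(1.3603, -0.7260, -4.0972)
after S2 (compose_se3): R=[0.4428 -0.8684 -0.2233; -0.6060 -0.4734 0.6393; -0.6608 -0.1477 -0.7359], t=(1.4233, -3.8120, 3.1519)

rotation (euler_zyx) = (-0.9397, 0.7219, -2.9434), translation = (1.4233, -3.8120, 3.1519)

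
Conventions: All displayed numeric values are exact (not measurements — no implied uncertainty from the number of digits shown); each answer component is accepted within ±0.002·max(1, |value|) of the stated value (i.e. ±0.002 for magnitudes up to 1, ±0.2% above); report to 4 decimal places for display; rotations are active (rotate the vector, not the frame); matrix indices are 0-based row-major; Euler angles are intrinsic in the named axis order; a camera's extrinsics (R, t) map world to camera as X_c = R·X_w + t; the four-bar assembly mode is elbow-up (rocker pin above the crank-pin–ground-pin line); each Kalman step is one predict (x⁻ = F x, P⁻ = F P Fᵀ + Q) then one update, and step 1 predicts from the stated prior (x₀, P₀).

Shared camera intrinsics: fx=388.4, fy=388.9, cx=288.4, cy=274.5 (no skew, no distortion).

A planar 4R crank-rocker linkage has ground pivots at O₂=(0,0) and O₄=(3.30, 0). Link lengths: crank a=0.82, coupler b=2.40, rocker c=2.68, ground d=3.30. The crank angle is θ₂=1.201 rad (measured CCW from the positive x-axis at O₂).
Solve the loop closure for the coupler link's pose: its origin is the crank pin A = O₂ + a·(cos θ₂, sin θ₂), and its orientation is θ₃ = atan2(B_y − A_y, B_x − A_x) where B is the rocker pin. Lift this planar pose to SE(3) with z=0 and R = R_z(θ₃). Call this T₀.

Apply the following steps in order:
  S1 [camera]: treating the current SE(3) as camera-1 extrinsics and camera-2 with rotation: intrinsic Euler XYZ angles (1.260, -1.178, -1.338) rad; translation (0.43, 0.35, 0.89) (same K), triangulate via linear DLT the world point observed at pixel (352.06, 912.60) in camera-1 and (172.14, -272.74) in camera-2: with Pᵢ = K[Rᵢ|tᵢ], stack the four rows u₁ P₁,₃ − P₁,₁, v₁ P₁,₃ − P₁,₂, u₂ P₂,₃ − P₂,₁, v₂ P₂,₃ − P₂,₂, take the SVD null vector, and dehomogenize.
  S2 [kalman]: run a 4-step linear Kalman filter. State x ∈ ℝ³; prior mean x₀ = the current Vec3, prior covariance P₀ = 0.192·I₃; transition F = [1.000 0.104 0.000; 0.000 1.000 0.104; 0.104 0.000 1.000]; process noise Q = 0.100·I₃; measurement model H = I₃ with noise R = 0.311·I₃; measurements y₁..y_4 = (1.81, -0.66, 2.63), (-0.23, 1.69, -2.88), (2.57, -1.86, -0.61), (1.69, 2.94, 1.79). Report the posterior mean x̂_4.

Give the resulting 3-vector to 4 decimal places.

source (fourbar_fk): coupler pose = R=[0.7391 -0.6736 0.0000; 0.6736 0.7391 0.0000; 0.0000 0.0000 1.0000], t=(0.2964, 0.7646, 0.0000)
after S1 (triangulate): (0.7448, 0.9638, 1.2059)
after S2 (kf_track): (1.6313, 1.1356, 0.7407)

result = (1.6313, 1.1356, 0.7407)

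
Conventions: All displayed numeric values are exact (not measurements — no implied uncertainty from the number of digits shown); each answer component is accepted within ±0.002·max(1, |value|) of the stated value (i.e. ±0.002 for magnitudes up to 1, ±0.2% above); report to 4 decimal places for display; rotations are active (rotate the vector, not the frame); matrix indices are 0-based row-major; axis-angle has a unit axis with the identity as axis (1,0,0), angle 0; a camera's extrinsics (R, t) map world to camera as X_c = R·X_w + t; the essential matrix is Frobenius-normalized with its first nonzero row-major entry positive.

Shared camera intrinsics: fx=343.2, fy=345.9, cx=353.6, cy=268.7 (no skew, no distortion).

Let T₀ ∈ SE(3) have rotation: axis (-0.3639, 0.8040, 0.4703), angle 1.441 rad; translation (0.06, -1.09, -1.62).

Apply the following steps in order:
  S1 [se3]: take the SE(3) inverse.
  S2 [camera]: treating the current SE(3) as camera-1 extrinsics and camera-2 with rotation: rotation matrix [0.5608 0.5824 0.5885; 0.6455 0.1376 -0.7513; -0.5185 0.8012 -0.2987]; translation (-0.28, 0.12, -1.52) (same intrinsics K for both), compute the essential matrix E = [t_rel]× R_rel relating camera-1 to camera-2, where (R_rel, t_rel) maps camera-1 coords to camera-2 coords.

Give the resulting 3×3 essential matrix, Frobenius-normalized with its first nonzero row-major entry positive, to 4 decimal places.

after S1 (invert_se3): R=[0.2447 0.2116 -0.9462; -0.7210 0.6922 -0.0317; 0.6482 0.6900 0.3220], t=(-1.3169, 0.7464, 1.2348)
after S2 (essential): [0.5153 0.1149 0.1623; 0.2820 0.4234 -0.3927; -0.3090 0.1588 -0.4015]

matrix = [0.5153 0.1149 0.1623; 0.2820 0.4234 -0.3927; -0.3090 0.1588 -0.4015]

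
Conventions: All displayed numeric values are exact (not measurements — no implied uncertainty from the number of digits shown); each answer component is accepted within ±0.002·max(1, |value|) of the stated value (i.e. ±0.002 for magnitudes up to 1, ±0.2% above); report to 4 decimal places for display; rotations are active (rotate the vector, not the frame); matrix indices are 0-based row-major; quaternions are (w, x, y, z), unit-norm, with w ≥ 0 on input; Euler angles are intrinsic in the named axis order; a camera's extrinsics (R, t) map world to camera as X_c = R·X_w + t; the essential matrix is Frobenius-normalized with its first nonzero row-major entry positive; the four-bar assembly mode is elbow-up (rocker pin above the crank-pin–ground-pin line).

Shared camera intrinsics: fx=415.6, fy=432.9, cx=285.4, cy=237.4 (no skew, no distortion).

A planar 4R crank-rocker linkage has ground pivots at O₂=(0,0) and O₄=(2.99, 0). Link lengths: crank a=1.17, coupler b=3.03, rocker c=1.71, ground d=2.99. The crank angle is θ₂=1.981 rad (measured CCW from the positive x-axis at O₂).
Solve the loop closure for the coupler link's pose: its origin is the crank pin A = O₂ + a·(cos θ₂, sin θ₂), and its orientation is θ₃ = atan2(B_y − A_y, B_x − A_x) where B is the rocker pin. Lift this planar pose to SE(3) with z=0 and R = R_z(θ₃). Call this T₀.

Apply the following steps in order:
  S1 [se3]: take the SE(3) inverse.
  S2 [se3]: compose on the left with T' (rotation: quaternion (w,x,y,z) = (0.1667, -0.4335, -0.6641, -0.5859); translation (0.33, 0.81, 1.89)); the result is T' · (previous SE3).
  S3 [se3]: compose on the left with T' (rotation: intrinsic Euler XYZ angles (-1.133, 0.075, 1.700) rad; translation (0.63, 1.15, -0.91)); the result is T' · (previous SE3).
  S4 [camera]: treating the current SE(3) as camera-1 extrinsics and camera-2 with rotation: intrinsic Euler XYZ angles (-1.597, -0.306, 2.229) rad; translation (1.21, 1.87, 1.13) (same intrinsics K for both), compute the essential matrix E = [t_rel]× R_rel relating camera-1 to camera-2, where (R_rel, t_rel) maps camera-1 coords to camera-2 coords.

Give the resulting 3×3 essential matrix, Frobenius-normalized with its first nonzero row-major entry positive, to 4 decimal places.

source (fourbar_fk): coupler pose = R=[0.9823 -0.1875 0.0000; 0.1875 0.9823 0.0000; 0.0000 0.0000 1.0000], t=(-0.4666, 1.0729, 0.0000)
after S1 (invert_se3): R=[0.9823 0.1875 0.0000; -0.1875 0.9823 0.0000; 0.0000 0.0000 1.0000], t=(0.2571, -1.1414, 0.0000)
after S2 (compose_se3): R=[-0.7031 0.6508 0.2866; 0.3854 0.0101 0.9227; 0.5976 0.7592 -0.2579], t=(-0.6963, 0.9790, 1.3543)
after S3 (compose_se3): R=[-0.2460 -0.0367 -0.9686; 0.2429 0.9651 -0.0982; 0.9384 -0.2594 -0.2285], t=(-0.1472, 2.0867, 0.4302)
after S4 (essential): [0.1887 0.2245 -0.3581; -0.0499 -0.3165 0.4437; -0.6695 0.1849 -0.0618]

matrix = [0.1887 0.2245 -0.3581; -0.0499 -0.3165 0.4437; -0.6695 0.1849 -0.0618]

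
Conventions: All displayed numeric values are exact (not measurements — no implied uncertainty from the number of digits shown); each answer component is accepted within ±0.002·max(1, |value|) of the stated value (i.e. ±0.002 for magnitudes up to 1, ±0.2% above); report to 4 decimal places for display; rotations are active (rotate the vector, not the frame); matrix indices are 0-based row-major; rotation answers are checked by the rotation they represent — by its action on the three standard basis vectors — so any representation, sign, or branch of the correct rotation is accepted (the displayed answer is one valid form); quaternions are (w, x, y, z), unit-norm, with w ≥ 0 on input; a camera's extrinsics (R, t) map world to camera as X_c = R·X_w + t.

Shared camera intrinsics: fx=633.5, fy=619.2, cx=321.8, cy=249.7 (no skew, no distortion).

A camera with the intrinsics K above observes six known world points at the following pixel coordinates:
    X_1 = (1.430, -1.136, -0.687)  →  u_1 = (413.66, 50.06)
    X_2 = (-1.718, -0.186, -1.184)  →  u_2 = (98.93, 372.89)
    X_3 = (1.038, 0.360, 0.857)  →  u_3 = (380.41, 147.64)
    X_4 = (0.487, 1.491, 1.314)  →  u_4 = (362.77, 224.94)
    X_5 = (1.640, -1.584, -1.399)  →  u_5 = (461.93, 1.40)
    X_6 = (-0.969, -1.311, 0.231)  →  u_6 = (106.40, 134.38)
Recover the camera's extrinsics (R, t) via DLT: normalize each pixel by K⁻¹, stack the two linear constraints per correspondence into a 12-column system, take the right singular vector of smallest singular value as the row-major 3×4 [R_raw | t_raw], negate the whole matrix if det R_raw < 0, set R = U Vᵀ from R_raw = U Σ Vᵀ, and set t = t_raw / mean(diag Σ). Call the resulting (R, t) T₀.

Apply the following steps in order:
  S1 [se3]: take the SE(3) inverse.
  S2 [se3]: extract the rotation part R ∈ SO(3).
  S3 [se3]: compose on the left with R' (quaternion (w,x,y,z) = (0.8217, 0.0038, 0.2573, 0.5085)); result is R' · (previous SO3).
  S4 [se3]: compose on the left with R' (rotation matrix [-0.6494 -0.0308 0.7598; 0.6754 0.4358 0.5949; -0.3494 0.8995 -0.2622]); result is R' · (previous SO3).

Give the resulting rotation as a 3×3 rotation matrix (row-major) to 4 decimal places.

source (pnp_recover): camera pose = R=[0.8894 0.4146 -0.1925; -0.4450 0.6887 -0.5724; -0.1048 0.5948 0.7970], t=(-0.3100, -0.3600, 5.6699)
after S1 (invert_se3): R=[0.8894 -0.4450 -0.1048; 0.4146 0.6887 0.5948; -0.1925 -0.5724 0.7970], t=(0.7095, -2.9958, -4.7849)
after S2 (rot_of_se3): [0.8894 -0.4450 -0.1048; 0.4146 0.6887 0.5948; -0.1925 -0.5724 0.7970]
after S3 (compose_so3): [-0.1162 -0.9744 -0.1925; 0.8960 -0.1864 0.4030; -0.4286 -0.1256 0.8947]
after S4 (compose_so3): [-0.2778 0.5431 0.7924; 0.0570 -0.8141 0.5779; 0.9590 0.2057 0.1952]

rotation (matrix) = ((-0.2778, 0.5431, 0.7924), (0.0570, -0.8141, 0.5779), (0.9590, 0.2057, 0.1952))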